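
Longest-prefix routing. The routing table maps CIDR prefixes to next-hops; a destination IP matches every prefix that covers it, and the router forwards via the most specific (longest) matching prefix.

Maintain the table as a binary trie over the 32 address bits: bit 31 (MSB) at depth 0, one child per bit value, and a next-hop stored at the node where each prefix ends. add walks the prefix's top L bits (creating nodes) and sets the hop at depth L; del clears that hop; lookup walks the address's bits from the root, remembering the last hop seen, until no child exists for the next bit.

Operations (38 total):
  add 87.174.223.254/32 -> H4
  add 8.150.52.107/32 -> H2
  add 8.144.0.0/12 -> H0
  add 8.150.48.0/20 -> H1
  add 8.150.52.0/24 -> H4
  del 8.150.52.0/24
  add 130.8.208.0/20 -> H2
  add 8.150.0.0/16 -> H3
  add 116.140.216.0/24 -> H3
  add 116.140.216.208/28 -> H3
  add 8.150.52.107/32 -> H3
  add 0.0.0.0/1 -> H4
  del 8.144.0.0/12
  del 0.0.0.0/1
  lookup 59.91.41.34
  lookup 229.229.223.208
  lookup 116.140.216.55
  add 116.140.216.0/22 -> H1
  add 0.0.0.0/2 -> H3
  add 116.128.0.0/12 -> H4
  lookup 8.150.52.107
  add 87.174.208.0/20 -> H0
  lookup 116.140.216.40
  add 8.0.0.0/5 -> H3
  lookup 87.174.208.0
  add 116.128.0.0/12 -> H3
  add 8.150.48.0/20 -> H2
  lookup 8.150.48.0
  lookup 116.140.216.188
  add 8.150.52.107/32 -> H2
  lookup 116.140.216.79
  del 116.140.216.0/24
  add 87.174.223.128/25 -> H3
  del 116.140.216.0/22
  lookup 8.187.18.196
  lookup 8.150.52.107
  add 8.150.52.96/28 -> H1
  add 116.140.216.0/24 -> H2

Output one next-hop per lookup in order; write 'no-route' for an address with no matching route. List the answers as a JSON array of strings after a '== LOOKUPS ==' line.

Apply in order:
  add 87.174.223.254/32 -> H4 at depth 32
  add 8.150.52.107/32 -> H2 at depth 32
  add 8.144.0.0/12 -> H0 at depth 12
  add 8.150.48.0/20 -> H1 at depth 20
  add 8.150.52.0/24 -> H4 at depth 24
  - 8.150.52.0/24 clear@24
  add 130.8.208.0/20 -> H2 at depth 20
  add 8.150.0.0/16 -> H3 at depth 16
  add 116.140.216.0/24 -> H3 at depth 24
  add 116.140.216.208/28 -> H3 at depth 28
  add 8.150.52.107/32 -> H3 at depth 32
  add 0.0.0.0/1 -> H4 at depth 1
  - 8.144.0.0/12 clear@12
  - 0.0.0.0/1 clear@1
  lookup 59.91.41.34: bits 00 walk d0:-→d1:-→d2:- -> no-route
  lookup 229.229.223.208: bits 1 walk d0:-→d1:- -> no-route
  lookup 116.140.216.55: bits 011101001000110011011000 walk d0:-→d1:-→d2:-→d3:-→d4:-→d5:-→d6:-→d7:-→d8:-→d9:-→d10:-→d11:-→d12:-→d13:-→d14:-→d15:-→d16:-→d17:-→d18:-→d19:-→d20:-→d21:-→d22:-→d23:-→d24:H3 -> H3
  add 116.140.216.0/22 -> H1 at depth 22
  add 0.0.0.0/2 -> H3 at depth 2
  add 116.128.0.0/12 -> H4 at depth 12
  lookup 8.150.52.107: bits 00001000100101100011010001101011 walk d0:-→d1:-→d2:H3→d3:-→d4:-→d5:-→d6:-→d7:-→d8:-→d9:-→d10:-→d11:-→d12:-→d13:-→d14:-→d15:-→d16:H3→d17:-→d18:-→d19:-→d20:H1→d21:-→d22:-→d23:-→d24:-→d25:-→d26:-→d27:-→d28:-→d29:-→d30:-→d31:-→d32:H3 -> H3
  add 87.174.208.0/20 -> H0 at depth 20
  lookup 116.140.216.40: bits 011101001000110011011000 walk d0:-→d1:-→d2:-→d3:-→d4:-→d5:-→d6:-→d7:-→d8:-→d9:-→d10:-→d11:-→d12:H4→d13:-→d14:-→d15:-→d16:-→d17:-→d18:-→d19:-→d20:-→d21:-→d22:H1→d23:-→d24:H3 -> H3
  add 8.0.0.0/5 -> H3 at depth 5
  lookup 87.174.208.0: bits 01010111101011101101 walk d0:-→d1:-→d2:-→d3:-→d4:-→d5:-→d6:-→d7:-→d8:-→d9:-→d10:-→d11:-→d12:-→d13:-→d14:-→d15:-→d16:-→d17:-→d18:-→d19:-→d20:H0 -> H0
  add 116.128.0.0/12 -> H3 at depth 12
  add 8.150.48.0/20 -> H2 at depth 20
  lookup 8.150.48.0: bits 000010001001011000110 walk d0:-→d1:-→d2:H3→d3:-→d4:-→d5:H3→d6:-→d7:-→d8:-→d9:-→d10:-→d11:-→d12:-→d13:-→d14:-→d15:-→d16:H3→d17:-→d18:-→d19:-→d20:H2→d21:- -> H2
  lookup 116.140.216.188: bits 0111010010001100110110001 walk d0:-→d1:-→d2:-→d3:-→d4:-→d5:-→d6:-→d7:-→d8:-→d9:-→d10:-→d11:-→d12:H3→d13:-→d14:-→d15:-→d16:-→d17:-→d18:-→d19:-→d20:-→d21:-→d22:H1→d23:-→d24:H3→d25:- -> H3
  add 8.150.52.107/32 -> H2 at depth 32
  lookup 116.140.216.79: bits 011101001000110011011000 walk d0:-→d1:-→d2:-→d3:-→d4:-→d5:-→d6:-→d7:-→d8:-→d9:-→d10:-→d11:-→d12:H3→d13:-→d14:-→d15:-→d16:-→d17:-→d18:-→d19:-→d20:-→d21:-→d22:H1→d23:-→d24:H3 -> H3
  - 116.140.216.0/24 clear@24
  add 87.174.223.128/25 -> H3 at depth 25
  - 116.140.216.0/22 clear@22
  lookup 8.187.18.196: bits 0000100010 walk d0:-→d1:-→d2:H3→d3:-→d4:-→d5:H3→d6:-→d7:-→d8:-→d9:-→d10:- -> H3
  lookup 8.150.52.107: bits 00001000100101100011010001101011 walk d0:-→d1:-→d2:H3→d3:-→d4:-→d5:H3→d6:-→d7:-→d8:-→d9:-→d10:-→d11:-→d12:-→d13:-→d14:-→d15:-→d16:H3→d17:-→d18:-→d19:-→d20:H2→d21:-→d22:-→d23:-→d24:-→d25:-→d26:-→d27:-→d28:-→d29:-→d30:-→d31:-→d32:H2 -> H2
  add 8.150.52.96/28 -> H1 at depth 28
  add 116.140.216.0/24 -> H2 at depth 24

== LOOKUPS ==
["no-route","no-route","H3","H3","H3","H0","H2","H3","H3","H3","H2"]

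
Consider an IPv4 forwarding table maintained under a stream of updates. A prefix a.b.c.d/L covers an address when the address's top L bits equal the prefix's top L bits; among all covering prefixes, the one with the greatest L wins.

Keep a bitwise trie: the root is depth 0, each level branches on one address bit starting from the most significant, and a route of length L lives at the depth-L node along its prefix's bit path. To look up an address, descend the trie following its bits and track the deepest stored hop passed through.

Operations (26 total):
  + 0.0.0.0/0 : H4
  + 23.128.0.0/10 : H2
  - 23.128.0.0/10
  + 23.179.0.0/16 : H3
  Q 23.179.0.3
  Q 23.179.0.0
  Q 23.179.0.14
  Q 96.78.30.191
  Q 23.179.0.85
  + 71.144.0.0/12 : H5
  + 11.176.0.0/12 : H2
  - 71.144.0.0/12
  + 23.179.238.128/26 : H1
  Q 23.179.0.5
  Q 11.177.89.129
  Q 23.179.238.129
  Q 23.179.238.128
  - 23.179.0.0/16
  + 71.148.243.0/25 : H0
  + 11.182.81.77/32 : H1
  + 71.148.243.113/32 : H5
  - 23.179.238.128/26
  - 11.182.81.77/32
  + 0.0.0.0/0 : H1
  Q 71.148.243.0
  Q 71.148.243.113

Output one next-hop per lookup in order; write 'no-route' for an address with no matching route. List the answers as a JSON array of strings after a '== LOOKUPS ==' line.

Apply in order:
  + 0.0.0.0/0 (H4) depth=0
  + 23.128.0.0/10 (H2) depth=10
  del 23.128.0.0/10 (clear depth 10)
  + 23.179.0.0/16 (H3) depth=16
  Q 23.179.0.3: descend 0001011110110011 ; hops seen [H4,H3] ; pick H3
  Q 23.179.0.0: descend 0001011110110011 ; hops seen [H4,H3] ; pick H3
  Q 23.179.0.14: descend 0001011110110011 ; hops seen [H4,H3] ; pick H3
  Q 96.78.30.191: descend 0 ; hops seen [H4] ; pick H4
  Q 23.179.0.85: descend 0001011110110011 ; hops seen [H4,H3] ; pick H3
  + 71.144.0.0/12 (H5) depth=12
  + 11.176.0.0/12 (H2) depth=12
  del 71.144.0.0/12 (clear depth 12)
  + 23.179.238.128/26 (H1) depth=26
  Q 23.179.0.5: descend 0001011110110011 ; hops seen [H4,H3] ; pick H3
  Q 11.177.89.129: descend 000010111011 ; hops seen [H4,H2] ; pick H2
  Q 23.179.238.129: descend 00010111101100111110111010 ; hops seen [H4,H3,H1] ; pick H1
  Q 23.179.238.128: descend 00010111101100111110111010 ; hops seen [H4,H3,H1] ; pick H1
  del 23.179.0.0/16 (clear depth 16)
  + 71.148.243.0/25 (H0) depth=25
  + 11.182.81.77/32 (H1) depth=32
  + 71.148.243.113/32 (H5) depth=32
  del 23.179.238.128/26 (clear depth 26)
  del 11.182.81.77/32 (clear depth 32)
  + 0.0.0.0/0 (H1) depth=0
  Q 71.148.243.0: descend 0100011110010100111100110 ; hops seen [H1,H0] ; pick H0
  Q 71.148.243.113: descend 01000111100101001111001101110001 ; hops seen [H1,H0,H5] ; pick H5

== LOOKUPS ==
["H3","H3","H3","H4","H3","H3","H2","H1","H1","H0","H5"]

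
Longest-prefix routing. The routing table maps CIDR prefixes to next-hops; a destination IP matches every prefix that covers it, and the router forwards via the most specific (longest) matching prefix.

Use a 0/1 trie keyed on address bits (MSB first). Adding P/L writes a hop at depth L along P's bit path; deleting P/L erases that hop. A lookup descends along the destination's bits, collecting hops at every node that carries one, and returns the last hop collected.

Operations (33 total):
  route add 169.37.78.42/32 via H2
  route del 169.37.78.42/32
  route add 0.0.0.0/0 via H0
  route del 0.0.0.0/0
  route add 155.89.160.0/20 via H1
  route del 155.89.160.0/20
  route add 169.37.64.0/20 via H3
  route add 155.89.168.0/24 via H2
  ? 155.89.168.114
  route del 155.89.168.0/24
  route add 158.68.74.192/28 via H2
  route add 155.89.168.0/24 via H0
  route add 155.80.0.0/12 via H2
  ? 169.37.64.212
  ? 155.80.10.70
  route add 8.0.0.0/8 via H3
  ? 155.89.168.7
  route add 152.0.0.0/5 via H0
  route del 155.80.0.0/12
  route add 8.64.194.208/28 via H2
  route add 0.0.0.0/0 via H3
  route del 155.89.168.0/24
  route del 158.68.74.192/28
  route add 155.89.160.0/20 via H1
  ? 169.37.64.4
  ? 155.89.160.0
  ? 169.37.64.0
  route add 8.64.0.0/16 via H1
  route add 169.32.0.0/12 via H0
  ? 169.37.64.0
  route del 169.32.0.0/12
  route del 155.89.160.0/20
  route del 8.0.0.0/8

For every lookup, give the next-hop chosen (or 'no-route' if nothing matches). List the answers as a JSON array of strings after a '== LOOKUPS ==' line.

Apply in order:
  add 169.37.78.42/32 -> H2 at depth 32
  del 169.37.78.42/32 (clear depth 32)
  add 0.0.0.0/0 -> H0 at depth 0
  del 0.0.0.0/0 (clear depth 0)
  add 155.89.160.0/20 -> H1 at depth 20
  del 155.89.160.0/20 (clear depth 20)
  add 169.37.64.0/20 -> H3 at depth 20
  add 155.89.168.0/24 -> H2 at depth 24
  ? 155.89.168.114  path d0:-→d1:-→d2:-→d3:-→d4:-→d5:-→d6:-→d7:-→d8:-→d9:-→d10:-→d11:-→d12:-→d13:-→d14:-→d15:-→d16:-→d17:-→d18:-→d19:-→d20:-→d21:-→d22:-→d23:-→d24:H2  best=H2
  del 155.89.168.0/24 (clear depth 24)
  add 158.68.74.192/28 -> H2 at depth 28
  add 155.89.168.0/24 -> H0 at depth 24
  add 155.80.0.0/12 -> H2 at depth 12
  ? 169.37.64.212  path d0:-→d1:-→d2:-→d3:-→d4:-→d5:-→d6:-→d7:-→d8:-→d9:-→d10:-→d11:-→d12:-→d13:-→d14:-→d15:-→d16:-→d17:-→d18:-→d19:-→d20:H3  best=H3
  ? 155.80.10.70  path d0:-→d1:-→d2:-→d3:-→d4:-→d5:-→d6:-→d7:-→d8:-→d9:-→d10:-→d11:-→d12:H2  best=H2
  add 8.0.0.0/8 -> H3 at depth 8
  ? 155.89.168.7  path d0:-→d1:-→d2:-→d3:-→d4:-→d5:-→d6:-→d7:-→d8:-→d9:-→d10:-→d11:-→d12:H2→d13:-→d14:-→d15:-→d16:-→d17:-→d18:-→d19:-→d20:-→d21:-→d22:-→d23:-→d24:H0  best=H0
  add 152.0.0.0/5 -> H0 at depth 5
  del 155.80.0.0/12 (clear depth 12)
  add 8.64.194.208/28 -> H2 at depth 28
  add 0.0.0.0/0 -> H3 at depth 0
  del 155.89.168.0/24 (clear depth 24)
  del 158.68.74.192/28 (clear depth 28)
  add 155.89.160.0/20 -> H1 at depth 20
  ? 169.37.64.4  path d0:H3→d1:-→d2:-→d3:-→d4:-→d5:-→d6:-→d7:-→d8:-→d9:-→d10:-→d11:-→d12:-→d13:-→d14:-→d15:-→d16:-→d17:-→d18:-→d19:-→d20:H3  best=H3
  ? 155.89.160.0  path d0:H3→d1:-→d2:-→d3:-→d4:-→d5:H0→d6:-→d7:-→d8:-→d9:-→d10:-→d11:-→d12:-→d13:-→d14:-→d15:-→d16:-→d17:-→d18:-→d19:-→d20:H1  best=H1
  ? 169.37.64.0  path d0:H3→d1:-→d2:-→d3:-→d4:-→d5:-→d6:-→d7:-→d8:-→d9:-→d10:-→d11:-→d12:-→d13:-→d14:-→d15:-→d16:-→d17:-→d18:-→d19:-→d20:H3  best=H3
  add 8.64.0.0/16 -> H1 at depth 16
  add 169.32.0.0/12 -> H0 at depth 12
  ? 169.37.64.0  path d0:H3→d1:-→d2:-→d3:-→d4:-→d5:-→d6:-→d7:-→d8:-→d9:-→d10:-→d11:-→d12:H0→d13:-→d14:-→d15:-→d16:-→d17:-→d18:-→d19:-→d20:H3  best=H3
  del 169.32.0.0/12 (clear depth 12)
  del 155.89.160.0/20 (clear depth 20)
  del 8.0.0.0/8 (clear depth 8)

== LOOKUPS ==
["H2","H3","H2","H0","H3","H1","H3","H3"]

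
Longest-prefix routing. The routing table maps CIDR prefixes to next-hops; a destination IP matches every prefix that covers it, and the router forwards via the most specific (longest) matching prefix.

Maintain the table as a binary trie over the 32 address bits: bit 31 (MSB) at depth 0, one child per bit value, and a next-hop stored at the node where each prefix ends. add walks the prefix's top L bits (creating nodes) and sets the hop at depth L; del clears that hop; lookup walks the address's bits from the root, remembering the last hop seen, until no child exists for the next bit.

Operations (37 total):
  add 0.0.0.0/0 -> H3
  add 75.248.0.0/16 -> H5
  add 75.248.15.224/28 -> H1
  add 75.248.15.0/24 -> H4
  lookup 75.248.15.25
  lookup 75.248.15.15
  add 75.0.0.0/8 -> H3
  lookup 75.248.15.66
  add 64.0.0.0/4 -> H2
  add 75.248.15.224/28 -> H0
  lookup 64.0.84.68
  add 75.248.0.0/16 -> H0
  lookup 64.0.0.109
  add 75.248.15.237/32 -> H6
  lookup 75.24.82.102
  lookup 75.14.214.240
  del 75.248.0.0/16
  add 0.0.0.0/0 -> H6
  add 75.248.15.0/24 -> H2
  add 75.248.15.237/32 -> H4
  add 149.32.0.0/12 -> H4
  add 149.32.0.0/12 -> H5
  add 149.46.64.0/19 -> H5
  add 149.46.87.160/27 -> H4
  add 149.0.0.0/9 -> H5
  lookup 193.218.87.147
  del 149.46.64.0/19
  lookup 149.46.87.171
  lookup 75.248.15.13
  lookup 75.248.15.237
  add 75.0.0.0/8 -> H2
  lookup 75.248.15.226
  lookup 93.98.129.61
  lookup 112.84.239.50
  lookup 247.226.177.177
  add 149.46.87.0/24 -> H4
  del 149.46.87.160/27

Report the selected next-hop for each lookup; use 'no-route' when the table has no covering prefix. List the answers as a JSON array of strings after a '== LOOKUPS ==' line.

Trace:
  + 0.0.0.0/0 (H3) depth=0
  + 75.248.0.0/16 (H5) depth=16
  + 75.248.15.224/28 (H1) depth=28
  + 75.248.15.0/24 (H4) depth=24
  lookup 75.248.15.25: bits 010010111111100000001111 walk d0:H3→d1:-→d2:-→d3:-→d4:-→d5:-→d6:-→d7:-→d8:-→d9:-→d10:-→d11:-→d12:-→d13:-→d14:-→d15:-→d16:H5→d17:-→d18:-→d19:-→d20:-→d21:-→d22:-→d23:-→d24:H4 -> H4
  lookup 75.248.15.15: bits 010010111111100000001111 walk d0:H3→d1:-→d2:-→d3:-→d4:-→d5:-→d6:-→d7:-→d8:-→d9:-→d10:-→d11:-→d12:-→d13:-→d14:-→d15:-→d16:H5→d17:-→d18:-→d19:-→d20:-→d21:-→d22:-→d23:-→d24:H4 -> H4
  + 75.0.0.0/8 (H3) depth=8
  lookup 75.248.15.66: bits 010010111111100000001111 walk d0:H3→d1:-→d2:-→d3:-→d4:-→d5:-→d6:-→d7:-→d8:H3→d9:-→d10:-→d11:-→d12:-→d13:-→d14:-→d15:-→d16:H5→d17:-→d18:-→d19:-→d20:-→d21:-→d22:-→d23:-→d24:H4 -> H4
  + 64.0.0.0/4 (H2) depth=4
  + 75.248.15.224/28 (H0) depth=28
  lookup 64.0.84.68: bits 0100 walk d0:H3→d1:-→d2:-→d3:-→d4:H2 -> H2
  + 75.248.0.0/16 (H0) depth=16
  lookup 64.0.0.109: bits 0100 walk d0:H3→d1:-→d2:-→d3:-→d4:H2 -> H2
  + 75.248.15.237/32 (H6) depth=32
  lookup 75.24.82.102: bits 01001011 walk d0:H3→d1:-→d2:-→d3:-→d4:H2→d5:-→d6:-→d7:-→d8:H3 -> H3
  lookup 75.14.214.240: bits 01001011 walk d0:H3→d1:-→d2:-→d3:-→d4:H2→d5:-→d6:-→d7:-→d8:H3 -> H3
  - 75.248.0.0/16 clear@16
  + 0.0.0.0/0 (H6) depth=0
  + 75.248.15.0/24 (H2) depth=24
  + 75.248.15.237/32 (H4) depth=32
  + 149.32.0.0/12 (H4) depth=12
  + 149.32.0.0/12 (H5) depth=12
  + 149.46.64.0/19 (H5) depth=19
  + 149.46.87.160/27 (H4) depth=27
  + 149.0.0.0/9 (H5) depth=9
  lookup 193.218.87.147: bits 1 walk d0:H6→d1:- -> H6
  - 149.46.64.0/19 clear@19
  lookup 149.46.87.171: bits 100101010010111001010111101 walk d0:H6→d1:-→d2:-→d3:-→d4:-→d5:-→d6:-→d7:-→d8:-→d9:H5→d10:-→d11:-→d12:H5→d13:-→d14:-→d15:-→d16:-→d17:-→d18:-→d19:-→d20:-→d21:-→d22:-→d23:-→d24:-→d25:-→d26:-→d27:H4 -> H4
  lookup 75.248.15.13: bits 010010111111100000001111 walk d0:H6→d1:-→d2:-→d3:-→d4:H2→d5:-→d6:-→d7:-→d8:H3→d9:-→d10:-→d11:-→d12:-→d13:-→d14:-→d15:-→d16:-→d17:-→d18:-→d19:-→d20:-→d21:-→d22:-→d23:-→d24:H2 -> H2
  lookup 75.248.15.237: bits 01001011111110000000111111101101 walk d0:H6→d1:-→d2:-→d3:-→d4:H2→d5:-→d6:-→d7:-→d8:H3→d9:-→d10:-→d11:-→d12:-→d13:-→d14:-→d15:-→d16:-→d17:-→d18:-→d19:-→d20:-→d21:-→d22:-→d23:-→d24:H2→d25:-→d26:-→d27:-→d28:H0→d29:-→d30:-→d31:-→d32:H4 -> H4
  + 75.0.0.0/8 (H2) depth=8
  lookup 75.248.15.226: bits 0100101111111000000011111110 walk d0:H6→d1:-→d2:-→d3:-→d4:H2→d5:-→d6:-→d7:-→d8:H2→d9:-→d10:-→d11:-→d12:-→d13:-→d14:-→d15:-→d16:-→d17:-→d18:-→d19:-→d20:-→d21:-→d22:-→d23:-→d24:H2→d25:-→d26:-→d27:-→d28:H0 -> H0
  lookup 93.98.129.61: bits 010 walk d0:H6→d1:-→d2:-→d3:- -> H6
  lookup 112.84.239.50: bits 01 walk d0:H6→d1:-→d2:- -> H6
  lookup 247.226.177.177: bits 1 walk d0:H6→d1:- -> H6
  + 149.46.87.0/24 (H4) depth=24
  - 149.46.87.160/27 clear@27

== LOOKUPS ==
["H4","H4","H4","H2","H2","H3","H3","H6","H4","H2","H4","H0","H6","H6","H6"]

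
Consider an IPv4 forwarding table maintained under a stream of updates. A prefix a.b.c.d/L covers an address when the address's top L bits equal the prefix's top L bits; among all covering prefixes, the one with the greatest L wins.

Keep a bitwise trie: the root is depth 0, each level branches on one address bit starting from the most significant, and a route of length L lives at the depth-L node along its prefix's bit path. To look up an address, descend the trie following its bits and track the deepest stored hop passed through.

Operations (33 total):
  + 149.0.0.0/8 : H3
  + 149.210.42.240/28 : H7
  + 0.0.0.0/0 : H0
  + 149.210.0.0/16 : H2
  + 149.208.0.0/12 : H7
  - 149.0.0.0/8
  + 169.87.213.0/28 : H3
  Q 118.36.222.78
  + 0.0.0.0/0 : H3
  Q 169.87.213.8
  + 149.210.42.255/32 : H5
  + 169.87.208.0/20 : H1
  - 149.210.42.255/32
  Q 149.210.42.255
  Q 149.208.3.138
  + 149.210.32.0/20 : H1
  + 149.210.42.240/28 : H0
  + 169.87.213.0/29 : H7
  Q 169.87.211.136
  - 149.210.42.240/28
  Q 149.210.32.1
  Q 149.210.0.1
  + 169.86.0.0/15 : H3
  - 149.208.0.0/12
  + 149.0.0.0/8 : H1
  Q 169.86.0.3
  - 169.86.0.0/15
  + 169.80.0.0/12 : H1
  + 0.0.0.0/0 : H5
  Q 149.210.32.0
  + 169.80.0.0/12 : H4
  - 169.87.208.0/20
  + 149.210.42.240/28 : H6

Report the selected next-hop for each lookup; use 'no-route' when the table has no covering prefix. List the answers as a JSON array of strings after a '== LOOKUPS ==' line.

Apply in order:
  add 149.0.0.0/8 -> H3 at depth 8
  add 149.210.42.240/28 -> H7 at depth 28
  add 0.0.0.0/0 -> H0 at depth 0
  add 149.210.0.0/16 -> H2 at depth 16
  add 149.208.0.0/12 -> H7 at depth 12
  - 149.0.0.0/8 clear@8
  add 169.87.213.0/28 -> H3 at depth 28
  Q 118.36.222.78: descend ε ; hops seen [H0] ; pick H0
  add 0.0.0.0/0 -> H3 at depth 0
  Q 169.87.213.8: descend 1010100101010111110101010000 ; hops seen [H3,H3] ; pick H3
  add 149.210.42.255/32 -> H5 at depth 32
  add 169.87.208.0/20 -> H1 at depth 20
  - 149.210.42.255/32 clear@32
  Q 149.210.42.255: descend 10010101110100100010101011111111 ; hops seen [H3,H7,H2,H7] ; pick H7
  Q 149.208.3.138: descend 10010101110100 ; hops seen [H3,H7] ; pick H7
  add 149.210.32.0/20 -> H1 at depth 20
  add 149.210.42.240/28 -> H0 at depth 28
  add 169.87.213.0/29 -> H7 at depth 29
  Q 169.87.211.136: descend 101010010101011111010 ; hops seen [H3,H1] ; pick H1
  - 149.210.42.240/28 clear@28
  Q 149.210.32.1: descend 10010101110100100010 ; hops seen [H3,H7,H2,H1] ; pick H1
  Q 149.210.0.1: descend 100101011101001000 ; hops seen [H3,H7,H2] ; pick H2
  add 169.86.0.0/15 -> H3 at depth 15
  - 149.208.0.0/12 clear@12
  add 149.0.0.0/8 -> H1 at depth 8
  Q 169.86.0.3: descend 101010010101011 ; hops seen [H3,H3] ; pick H3
  - 169.86.0.0/15 clear@15
  add 169.80.0.0/12 -> H1 at depth 12
  add 0.0.0.0/0 -> H5 at depth 0
  Q 149.210.32.0: descend 10010101110100100010 ; hops seen [H5,H1,H2,H1] ; pick H1
  add 169.80.0.0/12 -> H4 at depth 12
  - 169.87.208.0/20 clear@20
  add 149.210.42.240/28 -> H6 at depth 28

== LOOKUPS ==
["H0","H3","H7","H7","H1","H1","H2","H3","H1"]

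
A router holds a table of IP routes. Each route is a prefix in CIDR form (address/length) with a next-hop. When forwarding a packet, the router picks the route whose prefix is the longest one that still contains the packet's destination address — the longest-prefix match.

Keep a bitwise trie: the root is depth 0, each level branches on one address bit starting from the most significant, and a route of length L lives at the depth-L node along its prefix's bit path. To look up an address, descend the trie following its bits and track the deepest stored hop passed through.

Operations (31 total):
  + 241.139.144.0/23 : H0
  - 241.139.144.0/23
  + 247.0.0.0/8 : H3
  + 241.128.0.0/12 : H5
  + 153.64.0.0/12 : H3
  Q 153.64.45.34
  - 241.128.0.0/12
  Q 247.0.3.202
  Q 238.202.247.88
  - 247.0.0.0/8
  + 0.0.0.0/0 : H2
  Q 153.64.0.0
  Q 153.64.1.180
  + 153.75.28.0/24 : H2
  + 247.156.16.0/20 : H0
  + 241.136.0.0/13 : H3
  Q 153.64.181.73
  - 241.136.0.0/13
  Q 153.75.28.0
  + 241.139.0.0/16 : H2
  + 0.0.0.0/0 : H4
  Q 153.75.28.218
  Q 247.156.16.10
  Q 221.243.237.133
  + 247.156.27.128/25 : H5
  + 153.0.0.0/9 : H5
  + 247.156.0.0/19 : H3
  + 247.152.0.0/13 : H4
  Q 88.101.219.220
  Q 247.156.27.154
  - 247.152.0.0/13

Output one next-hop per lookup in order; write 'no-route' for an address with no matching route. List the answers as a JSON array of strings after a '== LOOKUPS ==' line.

Apply in order:
  + 241.139.144.0/23 (H0) depth=23
  - 241.139.144.0/23 clear@23
  + 247.0.0.0/8 (H3) depth=8
  + 241.128.0.0/12 (H5) depth=12
  + 153.64.0.0/12 (H3) depth=12
  Q 153.64.45.34: descend 100110010100 ; hops seen [H3] ; pick H3
  - 241.128.0.0/12 clear@12
  Q 247.0.3.202: descend 11110111 ; hops seen [H3] ; pick H3
  Q 238.202.247.88: descend 111 ; hops seen [∅] ; pick no-route
  - 247.0.0.0/8 clear@8
  + 0.0.0.0/0 (H2) depth=0
  Q 153.64.0.0: descend 100110010100 ; hops seen [H2,H3] ; pick H3
  Q 153.64.1.180: descend 100110010100 ; hops seen [H2,H3] ; pick H3
  + 153.75.28.0/24 (H2) depth=24
  + 247.156.16.0/20 (H0) depth=20
  + 241.136.0.0/13 (H3) depth=13
  Q 153.64.181.73: descend 100110010100 ; hops seen [H2,H3] ; pick H3
  - 241.136.0.0/13 clear@13
  Q 153.75.28.0: descend 100110010100101100011100 ; hops seen [H2,H3,H2] ; pick H2
  + 241.139.0.0/16 (H2) depth=16
  + 0.0.0.0/0 (H4) depth=0
  Q 153.75.28.218: descend 100110010100101100011100 ; hops seen [H4,H3,H2] ; pick H2
  Q 247.156.16.10: descend 11110111100111000001 ; hops seen [H4,H0] ; pick H0
  Q 221.243.237.133: descend 11 ; hops seen [H4] ; pick H4
  + 247.156.27.128/25 (H5) depth=25
  + 153.0.0.0/9 (H5) depth=9
  + 247.156.0.0/19 (H3) depth=19
  + 247.152.0.0/13 (H4) depth=13
  Q 88.101.219.220: descend ε ; hops seen [H4] ; pick H4
  Q 247.156.27.154: descend 1111011110011100000110111 ; hops seen [H4,H4,H3,H0,H5] ; pick H5
  - 247.152.0.0/13 clear@13

== LOOKUPS ==
["H3","H3","no-route","H3","H3","H3","H2","H2","H0","H4","H4","H5"]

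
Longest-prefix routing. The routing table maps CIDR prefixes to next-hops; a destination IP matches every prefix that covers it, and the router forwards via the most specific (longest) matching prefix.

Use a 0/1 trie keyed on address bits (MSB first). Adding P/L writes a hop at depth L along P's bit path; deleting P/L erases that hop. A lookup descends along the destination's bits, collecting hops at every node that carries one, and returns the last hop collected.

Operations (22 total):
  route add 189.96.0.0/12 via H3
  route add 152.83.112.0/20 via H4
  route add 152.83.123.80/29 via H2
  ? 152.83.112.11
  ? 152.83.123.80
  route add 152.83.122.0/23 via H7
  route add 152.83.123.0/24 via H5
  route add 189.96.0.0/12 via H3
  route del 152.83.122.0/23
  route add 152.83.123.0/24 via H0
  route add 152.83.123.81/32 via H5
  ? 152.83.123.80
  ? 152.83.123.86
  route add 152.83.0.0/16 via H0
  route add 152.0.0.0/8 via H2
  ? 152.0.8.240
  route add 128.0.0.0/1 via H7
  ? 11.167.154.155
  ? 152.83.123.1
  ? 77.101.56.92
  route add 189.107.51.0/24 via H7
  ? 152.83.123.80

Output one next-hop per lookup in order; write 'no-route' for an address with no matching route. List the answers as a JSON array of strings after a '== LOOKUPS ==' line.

Process each operation:
  add 189.96.0.0/12 -> H3 at depth 12
  add 152.83.112.0/20 -> H4 at depth 20
  add 152.83.123.80/29 -> H2 at depth 29
  lookup 152.83.112.11: bits 10011000010100110111 walk d0:-→d1:-→d2:-→d3:-→d4:-→d5:-→d6:-→d7:-→d8:-→d9:-→d10:-→d11:-→d12:-→d13:-→d14:-→d15:-→d16:-→d17:-→d18:-→d19:-→d20:H4 -> H4
  lookup 152.83.123.80: bits 10011000010100110111101101010 walk d0:-→d1:-→d2:-→d3:-→d4:-→d5:-→d6:-→d7:-→d8:-→d9:-→d10:-→d11:-→d12:-→d13:-→d14:-→d15:-→d16:-→d17:-→d18:-→d19:-→d20:H4→d21:-→d22:-→d23:-→d24:-→d25:-→d26:-→d27:-→d28:-→d29:H2 -> H2
  add 152.83.122.0/23 -> H7 at depth 23
  add 152.83.123.0/24 -> H5 at depth 24
  add 189.96.0.0/12 -> H3 at depth 12
  - 152.83.122.0/23 clear@23
  add 152.83.123.0/24 -> H0 at depth 24
  add 152.83.123.81/32 -> H5 at depth 32
  lookup 152.83.123.80: bits 1001100001010011011110110101000 walk d0:-→d1:-→d2:-→d3:-→d4:-→d5:-→d6:-→d7:-→d8:-→d9:-→d10:-→d11:-→d12:-→d13:-→d14:-→d15:-→d16:-→d17:-→d18:-→d19:-→d20:H4→d21:-→d22:-→d23:-→d24:H0→d25:-→d26:-→d27:-→d28:-→d29:H2→d30:-→d31:- -> H2
  lookup 152.83.123.86: bits 10011000010100110111101101010 walk d0:-→d1:-→d2:-→d3:-→d4:-→d5:-→d6:-→d7:-→d8:-→d9:-→d10:-→d11:-→d12:-→d13:-→d14:-→d15:-→d16:-→d17:-→d18:-→d19:-→d20:H4→d21:-→d22:-→d23:-→d24:H0→d25:-→d26:-→d27:-→d28:-→d29:H2 -> H2
  add 152.83.0.0/16 -> H0 at depth 16
  add 152.0.0.0/8 -> H2 at depth 8
  lookup 152.0.8.240: bits 100110000 walk d0:-→d1:-→d2:-→d3:-→d4:-→d5:-→d6:-→d7:-→d8:H2→d9:- -> H2
  add 128.0.0.0/1 -> H7 at depth 1
  lookup 11.167.154.155: bits ε walk d0:- -> no-route
  lookup 152.83.123.1: bits 1001100001010011011110110 walk d0:-→d1:H7→d2:-→d3:-→d4:-→d5:-→d6:-→d7:-→d8:H2→d9:-→d10:-→d11:-→d12:-→d13:-→d14:-→d15:-→d16:H0→d17:-→d18:-→d19:-→d20:H4→d21:-→d22:-→d23:-→d24:H0→d25:- -> H0
  lookup 77.101.56.92: bits ε walk d0:- -> no-route
  add 189.107.51.0/24 -> H7 at depth 24
  lookup 152.83.123.80: bits 1001100001010011011110110101000 walk d0:-→d1:H7→d2:-→d3:-→d4:-→d5:-→d6:-→d7:-→d8:H2→d9:-→d10:-→d11:-→d12:-→d13:-→d14:-→d15:-→d16:H0→d17:-→d18:-→d19:-→d20:H4→d21:-→d22:-→d23:-→d24:H0→d25:-→d26:-→d27:-→d28:-→d29:H2→d30:-→d31:- -> H2

== LOOKUPS ==
["H4","H2","H2","H2","H2","no-route","H0","no-route","H2"]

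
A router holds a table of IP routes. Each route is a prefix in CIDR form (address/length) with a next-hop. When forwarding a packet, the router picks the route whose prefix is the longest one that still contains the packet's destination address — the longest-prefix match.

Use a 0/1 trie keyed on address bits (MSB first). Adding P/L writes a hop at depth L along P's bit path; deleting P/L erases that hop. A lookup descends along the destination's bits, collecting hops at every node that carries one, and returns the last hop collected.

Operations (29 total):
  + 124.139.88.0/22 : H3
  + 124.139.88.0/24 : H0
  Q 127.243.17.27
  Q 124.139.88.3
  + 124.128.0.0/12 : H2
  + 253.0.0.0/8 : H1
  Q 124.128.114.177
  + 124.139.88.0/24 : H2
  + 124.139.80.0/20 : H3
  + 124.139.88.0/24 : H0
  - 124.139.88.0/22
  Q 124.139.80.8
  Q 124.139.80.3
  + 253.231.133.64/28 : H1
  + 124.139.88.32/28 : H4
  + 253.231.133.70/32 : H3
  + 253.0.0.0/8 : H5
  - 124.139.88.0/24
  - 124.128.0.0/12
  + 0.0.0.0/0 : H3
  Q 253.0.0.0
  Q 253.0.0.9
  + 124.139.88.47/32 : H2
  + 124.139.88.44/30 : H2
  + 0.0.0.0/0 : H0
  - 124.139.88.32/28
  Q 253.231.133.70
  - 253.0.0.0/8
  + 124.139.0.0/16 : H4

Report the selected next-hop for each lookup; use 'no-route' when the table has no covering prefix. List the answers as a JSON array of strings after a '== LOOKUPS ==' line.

Apply in order:
  + 124.139.88.0/22 (H3) depth=22
  + 124.139.88.0/24 (H0) depth=24
  Q 127.243.17.27: descend 011111 ; hops seen [∅] ; pick no-route
  Q 124.139.88.3: descend 011111001000101101011000 ; hops seen [H3,H0] ; pick H0
  + 124.128.0.0/12 (H2) depth=12
  + 253.0.0.0/8 (H1) depth=8
  Q 124.128.114.177: descend 011111001000 ; hops seen [H2] ; pick H2
  + 124.139.88.0/24 (H2) depth=24
  + 124.139.80.0/20 (H3) depth=20
  + 124.139.88.0/24 (H0) depth=24
  del 124.139.88.0/22 (clear depth 22)
  Q 124.139.80.8: descend 01111100100010110101 ; hops seen [H2,H3] ; pick H3
  Q 124.139.80.3: descend 01111100100010110101 ; hops seen [H2,H3] ; pick H3
  + 253.231.133.64/28 (H1) depth=28
  + 124.139.88.32/28 (H4) depth=28
  + 253.231.133.70/32 (H3) depth=32
  + 253.0.0.0/8 (H5) depth=8
  del 124.139.88.0/24 (clear depth 24)
  del 124.128.0.0/12 (clear depth 12)
  + 0.0.0.0/0 (H3) depth=0
  Q 253.0.0.0: descend 11111101 ; hops seen [H3,H5] ; pick H5
  Q 253.0.0.9: descend 11111101 ; hops seen [H3,H5] ; pick H5
  + 124.139.88.47/32 (H2) depth=32
  + 124.139.88.44/30 (H2) depth=30
  + 0.0.0.0/0 (H0) depth=0
  del 124.139.88.32/28 (clear depth 28)
  Q 253.231.133.70: descend 11111101111001111000010101000110 ; hops seen [H0,H5,H1,H3] ; pick H3
  del 253.0.0.0/8 (clear depth 8)
  + 124.139.0.0/16 (H4) depth=16

== LOOKUPS ==
["no-route","H0","H2","H3","H3","H5","H5","H3"]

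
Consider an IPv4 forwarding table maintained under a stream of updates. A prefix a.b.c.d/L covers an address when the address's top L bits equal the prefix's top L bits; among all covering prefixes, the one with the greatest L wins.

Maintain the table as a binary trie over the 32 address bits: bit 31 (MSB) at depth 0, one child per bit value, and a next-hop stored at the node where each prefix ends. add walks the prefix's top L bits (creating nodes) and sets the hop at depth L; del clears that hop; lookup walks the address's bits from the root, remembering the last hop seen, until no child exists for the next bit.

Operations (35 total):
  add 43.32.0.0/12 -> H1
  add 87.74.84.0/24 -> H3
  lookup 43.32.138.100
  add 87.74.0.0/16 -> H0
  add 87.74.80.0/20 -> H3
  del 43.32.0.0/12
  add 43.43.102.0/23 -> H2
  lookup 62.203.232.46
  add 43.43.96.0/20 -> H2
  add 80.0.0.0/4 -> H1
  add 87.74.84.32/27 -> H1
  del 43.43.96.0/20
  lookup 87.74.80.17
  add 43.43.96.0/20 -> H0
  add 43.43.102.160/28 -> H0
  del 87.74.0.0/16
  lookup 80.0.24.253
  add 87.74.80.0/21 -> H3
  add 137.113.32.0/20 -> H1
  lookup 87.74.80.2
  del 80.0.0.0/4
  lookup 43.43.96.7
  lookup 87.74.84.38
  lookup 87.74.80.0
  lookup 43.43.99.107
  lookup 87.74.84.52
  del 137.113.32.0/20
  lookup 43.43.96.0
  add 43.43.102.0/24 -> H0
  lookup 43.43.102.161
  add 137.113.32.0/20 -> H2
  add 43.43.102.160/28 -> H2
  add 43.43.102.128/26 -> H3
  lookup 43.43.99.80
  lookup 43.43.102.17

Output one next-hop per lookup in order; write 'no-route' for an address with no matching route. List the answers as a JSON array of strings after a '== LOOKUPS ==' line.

Trace:
  + 43.32.0.0/12 (H1) depth=12
  + 87.74.84.0/24 (H3) depth=24
  lookup 43.32.138.100: bits 001010110010 walk d0:-→d1:-→d2:-→d3:-→d4:-→d5:-→d6:-→d7:-→d8:-→d9:-→d10:-→d11:-→d12:H1 -> H1
  + 87.74.0.0/16 (H0) depth=16
  + 87.74.80.0/20 (H3) depth=20
  del 43.32.0.0/12 (clear depth 12)
  + 43.43.102.0/23 (H2) depth=23
  lookup 62.203.232.46: bits 001 walk d0:-→d1:-→d2:-→d3:- -> no-route
  + 43.43.96.0/20 (H2) depth=20
  + 80.0.0.0/4 (H1) depth=4
  + 87.74.84.32/27 (H1) depth=27
  del 43.43.96.0/20 (clear depth 20)
  lookup 87.74.80.17: bits 010101110100101001010 walk d0:-→d1:-→d2:-→d3:-→d4:H1→d5:-→d6:-→d7:-→d8:-→d9:-→d10:-→d11:-→d12:-→d13:-→d14:-→d15:-→d16:H0→d17:-→d18:-→d19:-→d20:H3→d21:- -> H3
  + 43.43.96.0/20 (H0) depth=20
  + 43.43.102.160/28 (H0) depth=28
  del 87.74.0.0/16 (clear depth 16)
  lookup 80.0.24.253: bits 01010 walk d0:-→d1:-→d2:-→d3:-→d4:H1→d5:- -> H1
  + 87.74.80.0/21 (H3) depth=21
  + 137.113.32.0/20 (H1) depth=20
  lookup 87.74.80.2: bits 010101110100101001010 walk d0:-→d1:-→d2:-→d3:-→d4:H1→d5:-→d6:-→d7:-→d8:-→d9:-→d10:-→d11:-→d12:-→d13:-→d14:-→d15:-→d16:-→d17:-→d18:-→d19:-→d20:H3→d21:H3 -> H3
  del 80.0.0.0/4 (clear depth 4)
  lookup 43.43.96.7: bits 001010110010101101100 walk d0:-→d1:-→d2:-→d3:-→d4:-→d5:-→d6:-→d7:-→d8:-→d9:-→d10:-→d11:-→d12:-→d13:-→d14:-→d15:-→d16:-→d17:-→d18:-→d19:-→d20:H0→d21:- -> H0
  lookup 87.74.84.38: bits 010101110100101001010100001 walk d0:-→d1:-→d2:-→d3:-→d4:-→d5:-→d6:-→d7:-→d8:-→d9:-→d10:-→d11:-→d12:-→d13:-→d14:-→d15:-→d16:-→d17:-→d18:-→d19:-→d20:H3→d21:H3→d22:-→d23:-→d24:H3→d25:-→d26:-→d27:H1 -> H1
  lookup 87.74.80.0: bits 010101110100101001010 walk d0:-→d1:-→d2:-→d3:-→d4:-→d5:-→d6:-→d7:-→d8:-→d9:-→d10:-→d11:-→d12:-→d13:-→d14:-→d15:-→d16:-→d17:-→d18:-→d19:-→d20:H3→d21:H3 -> H3
  lookup 43.43.99.107: bits 001010110010101101100 walk d0:-→d1:-→d2:-→d3:-→d4:-→d5:-→d6:-→d7:-→d8:-→d9:-→d10:-→d11:-→d12:-→d13:-→d14:-→d15:-→d16:-→d17:-→d18:-→d19:-→d20:H0→d21:- -> H0
  lookup 87.74.84.52: bits 010101110100101001010100001 walk d0:-→d1:-→d2:-→d3:-→d4:-→d5:-→d6:-→d7:-→d8:-→d9:-→d10:-→d11:-→d12:-→d13:-→d14:-→d15:-→d16:-→d17:-→d18:-→d19:-→d20:H3→d21:H3→d22:-→d23:-→d24:H3→d25:-→d26:-→d27:H1 -> H1
  del 137.113.32.0/20 (clear depth 20)
  lookup 43.43.96.0: bits 001010110010101101100 walk d0:-→d1:-→d2:-→d3:-→d4:-→d5:-→d6:-→d7:-→d8:-→d9:-→d10:-→d11:-→d12:-→d13:-→d14:-→d15:-→d16:-→d17:-→d18:-→d19:-→d20:H0→d21:- -> H0
  + 43.43.102.0/24 (H0) depth=24
  lookup 43.43.102.161: bits 0010101100101011011001101010 walk d0:-→d1:-→d2:-→d3:-→d4:-→d5:-→d6:-→d7:-→d8:-→d9:-→d10:-→d11:-→d12:-→d13:-→d14:-→d15:-→d16:-→d17:-→d18:-→d19:-→d20:H0→d21:-→d22:-→d23:H2→d24:H0→d25:-→d26:-→d27:-→d28:H0 -> H0
  + 137.113.32.0/20 (H2) depth=20
  + 43.43.102.160/28 (H2) depth=28
  + 43.43.102.128/26 (H3) depth=26
  lookup 43.43.99.80: bits 001010110010101101100 walk d0:-→d1:-→d2:-→d3:-→d4:-→d5:-→d6:-→d7:-→d8:-→d9:-→d10:-→d11:-→d12:-→d13:-→d14:-→d15:-→d16:-→d17:-→d18:-→d19:-→d20:H0→d21:- -> H0
  lookup 43.43.102.17: bits 001010110010101101100110 walk d0:-→d1:-→d2:-→d3:-→d4:-→d5:-→d6:-→d7:-→d8:-→d9:-→d10:-→d11:-→d12:-→d13:-→d14:-→d15:-→d16:-→d17:-→d18:-→d19:-→d20:H0→d21:-→d22:-→d23:H2→d24:H0 -> H0

== LOOKUPS ==
["H1","no-route","H3","H1","H3","H0","H1","H3","H0","H1","H0","H0","H0","H0"]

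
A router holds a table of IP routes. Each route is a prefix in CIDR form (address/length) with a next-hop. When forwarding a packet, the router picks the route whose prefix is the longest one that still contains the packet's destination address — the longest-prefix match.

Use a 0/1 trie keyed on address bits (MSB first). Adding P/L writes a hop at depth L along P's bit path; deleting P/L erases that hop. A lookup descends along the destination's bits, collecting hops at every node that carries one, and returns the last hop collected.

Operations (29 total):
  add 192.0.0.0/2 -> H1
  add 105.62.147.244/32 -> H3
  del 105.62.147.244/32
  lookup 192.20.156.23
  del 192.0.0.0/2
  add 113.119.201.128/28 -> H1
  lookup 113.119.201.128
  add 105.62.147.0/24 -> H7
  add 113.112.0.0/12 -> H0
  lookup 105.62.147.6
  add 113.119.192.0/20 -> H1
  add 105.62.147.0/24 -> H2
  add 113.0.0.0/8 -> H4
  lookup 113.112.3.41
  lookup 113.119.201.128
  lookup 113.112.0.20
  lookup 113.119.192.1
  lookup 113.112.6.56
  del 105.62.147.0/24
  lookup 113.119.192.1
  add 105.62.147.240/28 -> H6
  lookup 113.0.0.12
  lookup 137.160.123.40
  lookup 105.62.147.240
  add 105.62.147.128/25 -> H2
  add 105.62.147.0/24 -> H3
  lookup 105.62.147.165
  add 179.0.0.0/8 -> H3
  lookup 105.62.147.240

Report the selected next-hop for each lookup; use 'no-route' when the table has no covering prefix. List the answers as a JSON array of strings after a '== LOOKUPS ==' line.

Trace:
  + 192.0.0.0/2 (H1) depth=2
  + 105.62.147.244/32 (H3) depth=32
  - 105.62.147.244/32 clear@32
  ? 192.20.156.23  path d0:-→d1:-→d2:H1  best=H1
  - 192.0.0.0/2 clear@2
  + 113.119.201.128/28 (H1) depth=28
  ? 113.119.201.128  path d0:-→d1:-→d2:-→d3:-→d4:-→d5:-→d6:-→d7:-→d8:-→d9:-→d10:-→d11:-→d12:-→d13:-→d14:-→d15:-→d16:-→d17:-→d18:-→d19:-→d20:-→d21:-→d22:-→d23:-→d24:-→d25:-→d26:-→d27:-→d28:H1  best=H1
  + 105.62.147.0/24 (H7) depth=24
  + 113.112.0.0/12 (H0) depth=12
  ? 105.62.147.6  path d0:-→d1:-→d2:-→d3:-→d4:-→d5:-→d6:-→d7:-→d8:-→d9:-→d10:-→d11:-→d12:-→d13:-→d14:-→d15:-→d16:-→d17:-→d18:-→d19:-→d20:-→d21:-→d22:-→d23:-→d24:H7  best=H7
  + 113.119.192.0/20 (H1) depth=20
  + 105.62.147.0/24 (H2) depth=24
  + 113.0.0.0/8 (H4) depth=8
  ? 113.112.3.41  path d0:-→d1:-→d2:-→d3:-→d4:-→d5:-→d6:-→d7:-→d8:H4→d9:-→d10:-→d11:-→d12:H0→d13:-  best=H0
  ? 113.119.201.128  path d0:-→d1:-→d2:-→d3:-→d4:-→d5:-→d6:-→d7:-→d8:H4→d9:-→d10:-→d11:-→d12:H0→d13:-→d14:-→d15:-→d16:-→d17:-→d18:-→d19:-→d20:H1→d21:-→d22:-→d23:-→d24:-→d25:-→d26:-→d27:-→d28:H1  best=H1
  ? 113.112.0.20  path d0:-→d1:-→d2:-→d3:-→d4:-→d5:-→d6:-→d7:-→d8:H4→d9:-→d10:-→d11:-→d12:H0→d13:-  best=H0
  ? 113.119.192.1  path d0:-→d1:-→d2:-→d3:-→d4:-→d5:-→d6:-→d7:-→d8:H4→d9:-→d10:-→d11:-→d12:H0→d13:-→d14:-→d15:-→d16:-→d17:-→d18:-→d19:-→d20:H1  best=H1
  ? 113.112.6.56  path d0:-→d1:-→d2:-→d3:-→d4:-→d5:-→d6:-→d7:-→d8:H4→d9:-→d10:-→d11:-→d12:H0→d13:-  best=H0
  - 105.62.147.0/24 clear@24
  ? 113.119.192.1  path d0:-→d1:-→d2:-→d3:-→d4:-→d5:-→d6:-→d7:-→d8:H4→d9:-→d10:-→d11:-→d12:H0→d13:-→d14:-→d15:-→d16:-→d17:-→d18:-→d19:-→d20:H1  best=H1
  + 105.62.147.240/28 (H6) depth=28
  ? 113.0.0.12  path d0:-→d1:-→d2:-→d3:-→d4:-→d5:-→d6:-→d7:-→d8:H4→d9:-  best=H4
  ? 137.160.123.40  path d0:-→d1:-  best=no-route
  ? 105.62.147.240  path d0:-→d1:-→d2:-→d3:-→d4:-→d5:-→d6:-→d7:-→d8:-→d9:-→d10:-→d11:-→d12:-→d13:-→d14:-→d15:-→d16:-→d17:-→d18:-→d19:-→d20:-→d21:-→d22:-→d23:-→d24:-→d25:-→d26:-→d27:-→d28:H6→d29:-  best=H6
  + 105.62.147.128/25 (H2) depth=25
  + 105.62.147.0/24 (H3) depth=24
  ? 105.62.147.165  path d0:-→d1:-→d2:-→d3:-→d4:-→d5:-→d6:-→d7:-→d8:-→d9:-→d10:-→d11:-→d12:-→d13:-→d14:-→d15:-→d16:-→d17:-→d18:-→d19:-→d20:-→d21:-→d22:-→d23:-→d24:H3→d25:H2  best=H2
  + 179.0.0.0/8 (H3) depth=8
  ? 105.62.147.240  path d0:-→d1:-→d2:-→d3:-→d4:-→d5:-→d6:-→d7:-→d8:-→d9:-→d10:-→d11:-→d12:-→d13:-→d14:-→d15:-→d16:-→d17:-→d18:-→d19:-→d20:-→d21:-→d22:-→d23:-→d24:H3→d25:H2→d26:-→d27:-→d28:H6→d29:-  best=H6

== LOOKUPS ==
["H1","H1","H7","H0","H1","H0","H1","H0","H1","H4","no-route","H6","H2","H6"]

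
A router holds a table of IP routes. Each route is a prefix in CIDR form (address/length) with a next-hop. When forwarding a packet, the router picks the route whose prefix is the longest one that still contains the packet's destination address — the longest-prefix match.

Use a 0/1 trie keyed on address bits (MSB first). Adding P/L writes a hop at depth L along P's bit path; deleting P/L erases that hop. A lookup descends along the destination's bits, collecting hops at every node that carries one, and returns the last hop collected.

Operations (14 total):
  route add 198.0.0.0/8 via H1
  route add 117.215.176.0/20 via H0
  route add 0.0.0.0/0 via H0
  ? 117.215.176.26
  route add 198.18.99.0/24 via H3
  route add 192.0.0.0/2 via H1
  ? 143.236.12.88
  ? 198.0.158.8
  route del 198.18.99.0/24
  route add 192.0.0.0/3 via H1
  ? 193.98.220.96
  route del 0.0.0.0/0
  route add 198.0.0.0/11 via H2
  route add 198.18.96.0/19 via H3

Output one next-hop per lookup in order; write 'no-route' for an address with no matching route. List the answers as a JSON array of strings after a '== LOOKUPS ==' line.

Trace:
  + 198.0.0.0/8 (H1) depth=8
  + 117.215.176.0/20 (H0) depth=20
  + 0.0.0.0/0 (H0) depth=0
  ? 117.215.176.26  path d0:H0→d1:-→d2:-→d3:-→d4:-→d5:-→d6:-→d7:-→d8:-→d9:-→d10:-→d11:-→d12:-→d13:-→d14:-→d15:-→d16:-→d17:-→d18:-→d19:-→d20:H0  best=H0
  + 198.18.99.0/24 (H3) depth=24
  + 192.0.0.0/2 (H1) depth=2
  ? 143.236.12.88  path d0:H0→d1:-  best=H0
  ? 198.0.158.8  path d0:H0→d1:-→d2:H1→d3:-→d4:-→d5:-→d6:-→d7:-→d8:H1→d9:-→d10:-→d11:-  best=H1
  - 198.18.99.0/24 clear@24
  + 192.0.0.0/3 (H1) depth=3
  ? 193.98.220.96  path d0:H0→d1:-→d2:H1→d3:H1→d4:-→d5:-  best=H1
  - 0.0.0.0/0 clear@0
  + 198.0.0.0/11 (H2) depth=11
  + 198.18.96.0/19 (H3) depth=19

== LOOKUPS ==
["H0","H0","H1","H1"]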